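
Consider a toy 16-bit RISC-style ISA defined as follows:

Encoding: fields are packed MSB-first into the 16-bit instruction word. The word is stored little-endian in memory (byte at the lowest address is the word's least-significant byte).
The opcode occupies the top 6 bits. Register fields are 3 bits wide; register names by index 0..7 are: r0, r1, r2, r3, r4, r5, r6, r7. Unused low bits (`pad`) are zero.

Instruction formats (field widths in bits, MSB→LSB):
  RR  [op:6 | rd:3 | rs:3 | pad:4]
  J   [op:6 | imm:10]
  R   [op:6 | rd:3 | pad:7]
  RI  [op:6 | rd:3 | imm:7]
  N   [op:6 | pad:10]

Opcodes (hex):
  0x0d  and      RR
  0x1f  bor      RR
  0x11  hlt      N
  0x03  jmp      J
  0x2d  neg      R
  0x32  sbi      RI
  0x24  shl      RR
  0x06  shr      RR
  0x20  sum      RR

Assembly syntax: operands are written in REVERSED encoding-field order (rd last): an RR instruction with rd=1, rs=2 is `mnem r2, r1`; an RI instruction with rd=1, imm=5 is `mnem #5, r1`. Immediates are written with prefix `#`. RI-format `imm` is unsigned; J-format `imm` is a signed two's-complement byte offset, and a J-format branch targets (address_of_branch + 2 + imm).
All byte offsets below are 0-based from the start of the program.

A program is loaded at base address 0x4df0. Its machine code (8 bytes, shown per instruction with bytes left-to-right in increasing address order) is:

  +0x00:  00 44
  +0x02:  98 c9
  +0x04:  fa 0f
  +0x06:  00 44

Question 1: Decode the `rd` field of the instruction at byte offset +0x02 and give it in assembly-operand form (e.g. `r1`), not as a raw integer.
off 0x02: read 98 c9 as little → 0xc998
  top 6b → 0x32 → sbi [RI]
  [9:7] rd=3 = r3
  [6:0] imm=24 = #24

r3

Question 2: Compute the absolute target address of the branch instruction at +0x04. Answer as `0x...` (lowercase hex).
+0x04: fa 0f ⇒ word 0x0ffa (little)
  top 6b → 0x3 → jmp [J]
  imm@[9:0]=0x3fa (s10→-6) ⇒ #-6
  target = base 0x4df0 + off 0x04 + 2 + imm -6 = 0x4df0

0x4df0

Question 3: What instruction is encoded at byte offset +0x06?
@+06  little-endian(00 44) = 0x4400
  opcode bits[15:10]=0x11: hlt/N

hlt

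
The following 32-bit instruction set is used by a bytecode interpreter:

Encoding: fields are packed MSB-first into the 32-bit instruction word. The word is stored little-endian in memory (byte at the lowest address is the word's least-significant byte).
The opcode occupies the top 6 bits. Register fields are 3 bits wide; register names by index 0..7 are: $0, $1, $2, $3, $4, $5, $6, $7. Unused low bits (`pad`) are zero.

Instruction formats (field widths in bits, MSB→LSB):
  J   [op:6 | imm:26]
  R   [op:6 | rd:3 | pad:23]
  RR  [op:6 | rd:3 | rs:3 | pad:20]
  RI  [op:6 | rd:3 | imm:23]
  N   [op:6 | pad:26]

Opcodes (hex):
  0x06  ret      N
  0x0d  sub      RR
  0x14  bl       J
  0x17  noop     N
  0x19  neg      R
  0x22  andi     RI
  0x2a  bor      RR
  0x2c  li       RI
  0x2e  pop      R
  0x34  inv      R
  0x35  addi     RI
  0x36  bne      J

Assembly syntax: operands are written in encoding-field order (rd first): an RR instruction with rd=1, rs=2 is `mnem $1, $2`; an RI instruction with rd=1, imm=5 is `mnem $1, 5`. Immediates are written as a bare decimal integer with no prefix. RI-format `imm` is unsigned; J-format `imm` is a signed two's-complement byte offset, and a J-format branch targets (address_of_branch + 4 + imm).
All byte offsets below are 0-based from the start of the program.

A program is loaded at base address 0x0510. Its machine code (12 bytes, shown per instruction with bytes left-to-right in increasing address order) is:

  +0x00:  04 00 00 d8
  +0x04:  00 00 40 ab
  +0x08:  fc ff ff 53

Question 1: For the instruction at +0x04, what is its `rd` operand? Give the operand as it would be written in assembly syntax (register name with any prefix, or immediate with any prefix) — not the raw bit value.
off 0x04: read 00 00 40 ab as little → 0xab400000
  op=0xab400000>>26=0x2a ⇒ bor (RR)
  rd@[25:23]=0x6 ⇒ $6
  rs@[22:20]=0x4 ⇒ $4

$6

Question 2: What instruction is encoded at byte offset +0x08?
bl -4

off 0x08: read fc ff ff 53 as little → 0x53fffffc
  op=0x53fffffc>>26=0x14 ⇒ bl (J)
  imm@[25:0]=0x3fffffc (s26→-4) ⇒ -4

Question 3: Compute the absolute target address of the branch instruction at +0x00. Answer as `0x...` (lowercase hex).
0x0518

[00] 04 00 00 d8 → 0xd8000004
  top 6b → 0x36 → bne [J]
  imm@[25:0]=0x4 ⇒ 4
  target = base 0x0510 + off 0x00 + 4 + imm 4 = 0x0518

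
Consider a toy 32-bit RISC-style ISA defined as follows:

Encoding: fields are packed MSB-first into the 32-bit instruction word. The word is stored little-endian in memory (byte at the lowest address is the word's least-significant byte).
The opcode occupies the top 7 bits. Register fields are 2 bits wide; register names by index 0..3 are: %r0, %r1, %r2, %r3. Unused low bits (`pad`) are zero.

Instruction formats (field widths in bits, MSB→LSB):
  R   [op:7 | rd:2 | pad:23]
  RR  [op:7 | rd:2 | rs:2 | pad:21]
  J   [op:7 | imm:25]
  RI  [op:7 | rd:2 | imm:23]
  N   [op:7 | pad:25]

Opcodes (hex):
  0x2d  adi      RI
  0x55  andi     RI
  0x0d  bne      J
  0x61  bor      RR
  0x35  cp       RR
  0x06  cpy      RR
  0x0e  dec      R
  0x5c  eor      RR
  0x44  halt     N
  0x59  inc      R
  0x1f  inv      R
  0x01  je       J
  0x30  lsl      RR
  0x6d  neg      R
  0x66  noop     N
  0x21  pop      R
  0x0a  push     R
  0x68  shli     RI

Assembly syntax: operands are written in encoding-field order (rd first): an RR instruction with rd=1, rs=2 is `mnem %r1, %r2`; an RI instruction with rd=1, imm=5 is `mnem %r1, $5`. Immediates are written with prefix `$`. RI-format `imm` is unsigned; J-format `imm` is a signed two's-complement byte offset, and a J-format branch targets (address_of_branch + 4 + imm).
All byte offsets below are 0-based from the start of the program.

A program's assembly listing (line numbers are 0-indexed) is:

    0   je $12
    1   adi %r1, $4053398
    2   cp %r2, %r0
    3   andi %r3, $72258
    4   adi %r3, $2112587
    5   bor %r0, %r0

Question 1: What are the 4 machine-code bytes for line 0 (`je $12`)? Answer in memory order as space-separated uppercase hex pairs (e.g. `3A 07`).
0C 00 00 02

0. je fields op=0x1:7|imm=12:25 → word 0200000ch → 0c 00 00 02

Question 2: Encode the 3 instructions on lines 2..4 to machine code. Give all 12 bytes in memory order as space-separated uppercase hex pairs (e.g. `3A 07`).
00 00 00 6B 42 1A 81 AB 4B 3C A0 5B

line 2 (cp): pack op=0x35:7|rd=2:2|rs=0:2|pad=0:21 = 0x6b000000; little→ 00 00 00 6b
line 3 (andi): pack op=0x55:7|rd=3:2|imm=72258:23 = 0xab811a42; little→ 42 1a 81 ab
line 4 (adi): pack op=0x2d:7|rd=3:2|imm=2112587:23 = 0x5ba03c4b; little→ 4b 3c a0 5b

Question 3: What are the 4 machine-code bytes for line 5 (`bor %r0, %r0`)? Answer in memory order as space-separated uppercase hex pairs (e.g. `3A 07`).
00 00 00 C2

L5: bor op=0x61:7|rd=0:2|rs=0:2|pad=0:21 ⇒ 0xc2000000 ⇒ little 00 00 00 c2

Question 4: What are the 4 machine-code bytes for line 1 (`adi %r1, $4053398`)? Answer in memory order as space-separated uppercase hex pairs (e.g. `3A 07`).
L1: adi op=0x2d:7|rd=1:2|imm=4053398:23 ⇒ 0x5abdd996 ⇒ little 96 d9 bd 5a

96 D9 BD 5A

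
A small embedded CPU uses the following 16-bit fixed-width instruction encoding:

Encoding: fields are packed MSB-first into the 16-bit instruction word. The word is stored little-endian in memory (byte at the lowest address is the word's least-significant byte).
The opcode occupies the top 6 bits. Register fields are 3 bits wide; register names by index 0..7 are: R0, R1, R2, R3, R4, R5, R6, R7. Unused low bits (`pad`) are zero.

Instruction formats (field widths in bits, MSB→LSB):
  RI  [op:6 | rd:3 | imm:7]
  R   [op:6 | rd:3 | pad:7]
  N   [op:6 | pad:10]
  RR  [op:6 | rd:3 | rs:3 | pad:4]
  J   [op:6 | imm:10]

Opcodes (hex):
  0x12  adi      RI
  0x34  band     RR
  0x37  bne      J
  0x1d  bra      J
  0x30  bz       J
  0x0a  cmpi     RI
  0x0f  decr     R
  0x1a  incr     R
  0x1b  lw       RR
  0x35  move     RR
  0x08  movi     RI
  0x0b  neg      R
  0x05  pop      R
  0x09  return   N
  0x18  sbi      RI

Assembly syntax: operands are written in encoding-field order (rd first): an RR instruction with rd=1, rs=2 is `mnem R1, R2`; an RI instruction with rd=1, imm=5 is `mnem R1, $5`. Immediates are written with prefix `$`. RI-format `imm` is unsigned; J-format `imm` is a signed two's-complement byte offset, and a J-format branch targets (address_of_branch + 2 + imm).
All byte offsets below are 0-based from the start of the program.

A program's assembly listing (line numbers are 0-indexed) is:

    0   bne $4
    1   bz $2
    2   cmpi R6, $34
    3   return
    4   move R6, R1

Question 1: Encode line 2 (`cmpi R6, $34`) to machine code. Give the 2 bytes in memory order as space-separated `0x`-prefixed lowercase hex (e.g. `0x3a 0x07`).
0x22 0x2b

line 2 (cmpi): pack op=0xa:6|rd=6:3|imm=34:7 = 0x2b22; little→ 22 2b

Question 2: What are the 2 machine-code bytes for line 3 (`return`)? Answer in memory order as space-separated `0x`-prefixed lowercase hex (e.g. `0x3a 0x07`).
0x00 0x24

L3: return op=0x9:6|pad=0:10 ⇒ 0x2400 ⇒ little 00 24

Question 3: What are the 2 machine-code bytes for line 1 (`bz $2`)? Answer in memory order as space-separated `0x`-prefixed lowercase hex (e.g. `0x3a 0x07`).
0x02 0xc0

line 1 (bz): pack op=0x30:6|imm=2:10 = 0xc002; little→ 02 c0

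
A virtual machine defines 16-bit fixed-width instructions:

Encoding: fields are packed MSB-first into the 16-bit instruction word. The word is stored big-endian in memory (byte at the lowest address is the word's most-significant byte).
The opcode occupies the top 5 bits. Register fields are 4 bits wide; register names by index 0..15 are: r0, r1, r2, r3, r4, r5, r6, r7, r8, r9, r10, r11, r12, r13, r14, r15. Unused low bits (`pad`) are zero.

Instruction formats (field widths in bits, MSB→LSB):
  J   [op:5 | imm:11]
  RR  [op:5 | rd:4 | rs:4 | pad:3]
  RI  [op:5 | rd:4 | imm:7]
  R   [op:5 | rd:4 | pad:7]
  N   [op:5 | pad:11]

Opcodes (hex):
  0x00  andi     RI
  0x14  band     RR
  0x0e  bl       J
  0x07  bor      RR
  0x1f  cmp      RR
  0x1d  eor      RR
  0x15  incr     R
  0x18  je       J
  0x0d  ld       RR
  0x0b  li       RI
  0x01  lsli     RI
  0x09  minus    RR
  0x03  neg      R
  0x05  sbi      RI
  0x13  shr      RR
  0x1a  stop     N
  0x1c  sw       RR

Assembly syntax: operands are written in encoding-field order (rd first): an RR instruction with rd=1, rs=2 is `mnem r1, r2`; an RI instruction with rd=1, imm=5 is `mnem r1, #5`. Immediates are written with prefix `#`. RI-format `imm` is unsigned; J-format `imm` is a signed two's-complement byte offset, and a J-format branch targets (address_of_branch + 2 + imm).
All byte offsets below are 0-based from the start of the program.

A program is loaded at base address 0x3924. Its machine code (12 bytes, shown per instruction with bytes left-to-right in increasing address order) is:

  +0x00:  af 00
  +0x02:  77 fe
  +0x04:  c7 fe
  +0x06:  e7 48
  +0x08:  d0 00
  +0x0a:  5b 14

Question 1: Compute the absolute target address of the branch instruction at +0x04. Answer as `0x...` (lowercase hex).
@+04  big-endian(c7 fe) = 0xc7fe
  opcode bits[15:11]=0x18: je/J
  imm@[10:0]=0x7fe (s11→-2) ⇒ #-2
  target = base 0x3924 + off 0x04 + 2 + imm -2 = 0x3928

0x3928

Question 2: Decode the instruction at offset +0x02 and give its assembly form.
bl #-2

[02] 77 fe → 0x77fe
  top 5b → 0xe → bl [J]
  [10:0] imm=2046 (s11→-2) = #-2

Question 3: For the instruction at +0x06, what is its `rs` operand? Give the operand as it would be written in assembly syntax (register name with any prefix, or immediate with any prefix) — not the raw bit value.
r9

off 0x06: read e7 48 as big → 0xe748
  top 5b → 0x1c → sw [RR]
  rd@[10:7]=0xe ⇒ r14
  rs@[6:3]=0x9 ⇒ r9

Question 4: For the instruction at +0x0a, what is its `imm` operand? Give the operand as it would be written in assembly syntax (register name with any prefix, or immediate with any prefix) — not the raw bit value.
#20

off 0x0a: read 5b 14 as big → 0x5b14
  top 5b → 0xb → li [RI]
  rd: (w>>7)&0xf=0x6 → r6
  imm: (w>>0)&0x7f=0x14 → #20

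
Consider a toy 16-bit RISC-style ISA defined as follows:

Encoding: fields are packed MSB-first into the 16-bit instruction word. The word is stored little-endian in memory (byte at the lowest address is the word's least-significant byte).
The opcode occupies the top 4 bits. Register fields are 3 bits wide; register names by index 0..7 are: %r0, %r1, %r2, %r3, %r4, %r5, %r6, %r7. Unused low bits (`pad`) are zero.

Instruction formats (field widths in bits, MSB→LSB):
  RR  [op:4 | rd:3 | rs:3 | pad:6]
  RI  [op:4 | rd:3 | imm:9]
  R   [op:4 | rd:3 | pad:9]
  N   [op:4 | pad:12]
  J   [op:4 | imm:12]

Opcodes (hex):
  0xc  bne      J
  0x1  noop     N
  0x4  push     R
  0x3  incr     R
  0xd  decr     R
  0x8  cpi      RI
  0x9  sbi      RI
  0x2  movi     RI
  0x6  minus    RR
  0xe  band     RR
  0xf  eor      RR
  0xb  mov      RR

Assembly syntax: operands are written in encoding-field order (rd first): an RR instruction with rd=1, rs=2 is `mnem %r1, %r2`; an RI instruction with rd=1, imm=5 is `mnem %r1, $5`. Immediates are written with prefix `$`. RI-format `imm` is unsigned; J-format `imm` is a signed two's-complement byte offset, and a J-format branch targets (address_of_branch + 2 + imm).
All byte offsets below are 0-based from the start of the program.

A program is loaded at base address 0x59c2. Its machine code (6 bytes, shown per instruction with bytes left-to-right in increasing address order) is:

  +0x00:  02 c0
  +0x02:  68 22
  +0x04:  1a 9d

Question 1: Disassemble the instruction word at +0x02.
@+02  little-endian(68 22) = 0x2268
  opcode bits[15:12]=0x2: movi/RI
  rd@[11:9]=0x1 ⇒ %r1
  imm@[8:0]=0x68 ⇒ $104

movi %r1, $104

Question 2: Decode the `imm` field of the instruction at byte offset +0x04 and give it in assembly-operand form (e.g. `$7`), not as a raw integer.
$282

off 0x04: read 1a 9d as little → 0x9d1a
  top 4b → 0x9 → sbi [RI]
  [11:9] rd=6 = %r6
  [8:0] imm=282 = $282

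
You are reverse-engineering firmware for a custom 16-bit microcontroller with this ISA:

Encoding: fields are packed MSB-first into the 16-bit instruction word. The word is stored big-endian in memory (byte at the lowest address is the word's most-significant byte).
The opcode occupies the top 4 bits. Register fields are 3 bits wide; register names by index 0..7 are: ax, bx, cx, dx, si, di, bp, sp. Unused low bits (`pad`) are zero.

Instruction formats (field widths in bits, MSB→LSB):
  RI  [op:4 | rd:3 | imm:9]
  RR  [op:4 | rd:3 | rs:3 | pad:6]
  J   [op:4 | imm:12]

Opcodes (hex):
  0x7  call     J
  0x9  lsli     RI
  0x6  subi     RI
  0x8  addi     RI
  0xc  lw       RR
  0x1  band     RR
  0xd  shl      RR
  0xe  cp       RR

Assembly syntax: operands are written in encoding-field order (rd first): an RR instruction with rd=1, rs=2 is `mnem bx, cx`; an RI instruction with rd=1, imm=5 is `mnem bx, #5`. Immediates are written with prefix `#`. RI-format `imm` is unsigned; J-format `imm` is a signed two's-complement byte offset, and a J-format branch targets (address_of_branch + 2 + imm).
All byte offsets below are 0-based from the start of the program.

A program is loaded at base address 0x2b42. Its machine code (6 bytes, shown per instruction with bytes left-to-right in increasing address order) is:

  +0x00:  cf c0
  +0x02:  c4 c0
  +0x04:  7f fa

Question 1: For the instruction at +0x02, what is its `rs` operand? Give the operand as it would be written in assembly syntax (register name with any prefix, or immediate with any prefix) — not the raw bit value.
@+02  big-endian(c4 c0) = 0xc4c0
  opcode bits[15:12]=0xc: lw/RR
  rd: (w>>9)&0x7=0x2 → cx
  rs: (w>>6)&0x7=0x3 → dx

dx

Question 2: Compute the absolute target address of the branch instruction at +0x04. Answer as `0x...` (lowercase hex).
[04] 7f fa → 0x7ffa
  top 4b → 0x7 → call [J]
  [11:0] imm=4090 (s12→-6) = #-6
  target = base 0x2b42 + off 0x04 + 2 + imm -6 = 0x2b42

0x2b42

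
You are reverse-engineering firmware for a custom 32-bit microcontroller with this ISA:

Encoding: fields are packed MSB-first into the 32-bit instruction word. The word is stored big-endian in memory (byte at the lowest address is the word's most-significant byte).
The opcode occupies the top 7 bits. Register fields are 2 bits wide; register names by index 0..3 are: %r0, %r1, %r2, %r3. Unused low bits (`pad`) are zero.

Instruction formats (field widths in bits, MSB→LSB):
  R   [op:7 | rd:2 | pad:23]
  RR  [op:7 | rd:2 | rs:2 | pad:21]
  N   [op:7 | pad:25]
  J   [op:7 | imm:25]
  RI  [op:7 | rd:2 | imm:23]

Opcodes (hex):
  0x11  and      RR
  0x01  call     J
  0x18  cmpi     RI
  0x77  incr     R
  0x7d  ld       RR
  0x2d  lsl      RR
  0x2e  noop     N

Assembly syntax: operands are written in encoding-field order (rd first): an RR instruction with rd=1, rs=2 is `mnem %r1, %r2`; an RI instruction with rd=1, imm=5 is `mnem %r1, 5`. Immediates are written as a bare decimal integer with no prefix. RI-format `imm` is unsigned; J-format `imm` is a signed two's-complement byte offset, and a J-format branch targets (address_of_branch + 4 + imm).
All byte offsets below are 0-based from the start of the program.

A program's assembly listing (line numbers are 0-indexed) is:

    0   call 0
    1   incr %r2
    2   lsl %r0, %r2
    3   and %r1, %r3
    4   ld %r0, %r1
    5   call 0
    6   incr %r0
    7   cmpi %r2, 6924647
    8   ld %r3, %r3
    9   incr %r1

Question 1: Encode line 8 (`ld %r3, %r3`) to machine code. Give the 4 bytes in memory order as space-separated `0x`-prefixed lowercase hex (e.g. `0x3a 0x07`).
0xfb 0xe0 0x00 0x00

L8: ld op=0x7d:7|rd=3:2|rs=3:2|pad=0:21 ⇒ 0xfbe00000 ⇒ big fb e0 00 00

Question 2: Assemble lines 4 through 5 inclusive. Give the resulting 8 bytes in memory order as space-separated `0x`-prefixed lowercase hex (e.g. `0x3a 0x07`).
0xfa 0x20 0x00 0x00 0x02 0x00 0x00 0x00

line 4 (ld): pack op=0x7d:7|rd=0:2|rs=1:2|pad=0:21 = 0xfa200000; big→ fa 20 00 00
line 5 (call): pack op=0x1:7|imm=0:25 = 0x02000000; big→ 02 00 00 00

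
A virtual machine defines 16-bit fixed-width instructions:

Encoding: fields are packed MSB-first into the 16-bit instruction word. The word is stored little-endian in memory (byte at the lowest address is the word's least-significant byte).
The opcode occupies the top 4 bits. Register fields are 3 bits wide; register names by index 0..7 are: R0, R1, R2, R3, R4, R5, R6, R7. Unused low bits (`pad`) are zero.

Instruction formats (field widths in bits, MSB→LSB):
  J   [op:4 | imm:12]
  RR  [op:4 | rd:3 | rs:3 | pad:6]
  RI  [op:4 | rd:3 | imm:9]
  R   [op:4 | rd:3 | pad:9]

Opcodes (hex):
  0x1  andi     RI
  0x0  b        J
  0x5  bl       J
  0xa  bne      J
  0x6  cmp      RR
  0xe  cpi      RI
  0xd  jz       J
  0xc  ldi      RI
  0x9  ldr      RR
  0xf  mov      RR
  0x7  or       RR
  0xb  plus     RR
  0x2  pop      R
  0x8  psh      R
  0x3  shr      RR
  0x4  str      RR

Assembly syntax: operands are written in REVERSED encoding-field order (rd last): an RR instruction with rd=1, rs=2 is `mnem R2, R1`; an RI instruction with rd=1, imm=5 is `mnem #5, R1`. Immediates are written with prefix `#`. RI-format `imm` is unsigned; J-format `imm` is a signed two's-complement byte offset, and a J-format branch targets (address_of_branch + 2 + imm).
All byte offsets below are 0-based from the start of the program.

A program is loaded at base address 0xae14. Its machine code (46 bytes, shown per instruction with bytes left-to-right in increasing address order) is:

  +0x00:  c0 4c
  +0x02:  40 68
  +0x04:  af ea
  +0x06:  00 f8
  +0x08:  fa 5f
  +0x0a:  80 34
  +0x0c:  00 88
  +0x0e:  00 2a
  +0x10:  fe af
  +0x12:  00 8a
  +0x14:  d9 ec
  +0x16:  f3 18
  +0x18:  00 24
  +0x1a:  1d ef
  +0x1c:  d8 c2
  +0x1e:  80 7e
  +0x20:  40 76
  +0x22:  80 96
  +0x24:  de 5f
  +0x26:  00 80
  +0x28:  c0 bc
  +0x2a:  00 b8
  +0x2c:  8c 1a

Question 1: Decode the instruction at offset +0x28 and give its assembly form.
plus R3, R6

off 0x28: read c0 bc as little → 0xbcc0
  opcode bits[15:12]=0xb: plus/RR
  rd@[11:9]=0x6 ⇒ R6
  rs@[8:6]=0x3 ⇒ R3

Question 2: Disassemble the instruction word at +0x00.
[00] c0 4c → 0x4cc0
  opcode bits[15:12]=0x4: str/RR
  rd: (w>>9)&0x7=0x6 → R6
  rs: (w>>6)&0x7=0x3 → R3

str R3, R6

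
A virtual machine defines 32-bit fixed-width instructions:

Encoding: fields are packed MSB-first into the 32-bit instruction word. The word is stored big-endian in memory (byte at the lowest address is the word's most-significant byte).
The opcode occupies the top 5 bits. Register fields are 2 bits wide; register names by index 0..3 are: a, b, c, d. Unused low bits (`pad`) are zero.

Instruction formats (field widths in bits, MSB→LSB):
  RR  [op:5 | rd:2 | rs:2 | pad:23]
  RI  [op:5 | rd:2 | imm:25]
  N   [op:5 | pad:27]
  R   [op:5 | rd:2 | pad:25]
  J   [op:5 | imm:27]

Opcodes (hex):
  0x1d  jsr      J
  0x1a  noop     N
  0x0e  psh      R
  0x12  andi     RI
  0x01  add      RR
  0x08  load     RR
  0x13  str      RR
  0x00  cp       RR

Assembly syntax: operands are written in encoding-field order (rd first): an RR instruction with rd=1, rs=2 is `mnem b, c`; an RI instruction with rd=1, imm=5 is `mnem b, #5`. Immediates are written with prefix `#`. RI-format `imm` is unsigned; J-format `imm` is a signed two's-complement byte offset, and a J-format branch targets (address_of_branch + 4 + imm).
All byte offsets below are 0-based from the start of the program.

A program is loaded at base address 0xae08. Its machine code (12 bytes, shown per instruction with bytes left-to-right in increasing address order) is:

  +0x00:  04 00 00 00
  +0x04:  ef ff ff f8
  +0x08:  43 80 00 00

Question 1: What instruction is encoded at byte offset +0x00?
+0x00: 04 00 00 00 ⇒ word 0x04000000 (big)
  top 5b → 0x0 → cp [RR]
  [26:25] rd=2 = c
  [24:23] rs=0 = a

cp c, a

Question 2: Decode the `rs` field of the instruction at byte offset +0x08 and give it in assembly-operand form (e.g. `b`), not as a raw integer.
d

[08] 43 80 00 00 → 0x43800000
  top 5b → 0x8 → load [RR]
  rd: (w>>25)&0x3=0x1 → b
  rs: (w>>23)&0x3=0x3 → d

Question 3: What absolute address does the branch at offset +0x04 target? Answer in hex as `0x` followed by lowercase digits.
[04] ef ff ff f8 → 0xeffffff8
  op=0xeffffff8>>27=0x1d ⇒ jsr (J)
  imm: (w>>0)&0x7ffffff=0x7fffff8 (s27→-8) → #-8
  target = base 0xae08 + off 0x04 + 4 + imm -8 = 0xae08

0xae08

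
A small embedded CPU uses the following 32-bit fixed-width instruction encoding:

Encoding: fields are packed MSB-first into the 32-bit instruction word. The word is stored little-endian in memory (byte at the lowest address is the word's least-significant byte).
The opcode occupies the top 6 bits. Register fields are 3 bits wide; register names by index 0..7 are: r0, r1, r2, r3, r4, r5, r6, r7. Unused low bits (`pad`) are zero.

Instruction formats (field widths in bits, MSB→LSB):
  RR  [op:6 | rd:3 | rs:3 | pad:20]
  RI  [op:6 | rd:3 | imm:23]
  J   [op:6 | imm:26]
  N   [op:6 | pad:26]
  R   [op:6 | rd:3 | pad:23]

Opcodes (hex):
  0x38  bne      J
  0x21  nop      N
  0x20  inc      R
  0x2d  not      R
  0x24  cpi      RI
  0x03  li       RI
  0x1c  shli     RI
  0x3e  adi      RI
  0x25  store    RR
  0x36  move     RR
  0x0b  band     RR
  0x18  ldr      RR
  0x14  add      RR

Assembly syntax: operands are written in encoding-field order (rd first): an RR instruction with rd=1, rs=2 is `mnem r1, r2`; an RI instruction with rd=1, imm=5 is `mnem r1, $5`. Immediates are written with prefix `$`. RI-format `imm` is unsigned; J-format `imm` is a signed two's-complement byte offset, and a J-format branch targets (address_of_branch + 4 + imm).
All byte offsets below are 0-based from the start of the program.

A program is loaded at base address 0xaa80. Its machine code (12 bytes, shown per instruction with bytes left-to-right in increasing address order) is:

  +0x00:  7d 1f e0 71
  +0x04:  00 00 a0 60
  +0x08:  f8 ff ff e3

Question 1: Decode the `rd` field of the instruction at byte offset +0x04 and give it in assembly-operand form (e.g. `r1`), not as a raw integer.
r1

off 0x04: read 00 00 a0 60 as little → 0x60a00000
  op=0x60a00000>>26=0x18 ⇒ ldr (RR)
  rd: (w>>23)&0x7=0x1 → r1
  rs: (w>>20)&0x7=0x2 → r2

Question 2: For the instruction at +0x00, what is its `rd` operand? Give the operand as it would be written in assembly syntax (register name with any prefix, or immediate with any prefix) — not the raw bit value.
r3

[00] 7d 1f e0 71 → 0x71e01f7d
  op=0x71e01f7d>>26=0x1c ⇒ shli (RI)
  rd@[25:23]=0x3 ⇒ r3
  imm@[22:0]=0x601f7d ⇒ $6299517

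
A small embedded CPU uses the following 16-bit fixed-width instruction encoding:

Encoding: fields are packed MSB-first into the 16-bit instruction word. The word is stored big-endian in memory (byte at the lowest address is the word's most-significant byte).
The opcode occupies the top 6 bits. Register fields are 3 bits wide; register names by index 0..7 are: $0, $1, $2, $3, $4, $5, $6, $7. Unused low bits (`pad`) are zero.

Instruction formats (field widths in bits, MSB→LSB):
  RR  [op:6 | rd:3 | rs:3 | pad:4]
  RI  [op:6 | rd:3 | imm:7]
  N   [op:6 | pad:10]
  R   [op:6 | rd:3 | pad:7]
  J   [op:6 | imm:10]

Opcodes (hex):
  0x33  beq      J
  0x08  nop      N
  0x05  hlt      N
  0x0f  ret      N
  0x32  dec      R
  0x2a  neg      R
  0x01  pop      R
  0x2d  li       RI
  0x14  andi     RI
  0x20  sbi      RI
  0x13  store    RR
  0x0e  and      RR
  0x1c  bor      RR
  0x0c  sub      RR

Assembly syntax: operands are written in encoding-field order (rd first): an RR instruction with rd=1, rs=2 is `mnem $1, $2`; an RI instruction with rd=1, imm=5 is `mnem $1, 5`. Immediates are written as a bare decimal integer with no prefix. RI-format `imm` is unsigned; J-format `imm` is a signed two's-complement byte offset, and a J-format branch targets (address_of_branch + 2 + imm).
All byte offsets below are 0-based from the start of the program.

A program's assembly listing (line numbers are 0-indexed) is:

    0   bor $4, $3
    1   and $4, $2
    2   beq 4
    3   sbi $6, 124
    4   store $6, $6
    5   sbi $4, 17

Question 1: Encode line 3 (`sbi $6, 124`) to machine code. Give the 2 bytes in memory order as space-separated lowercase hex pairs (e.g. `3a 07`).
L3: sbi op=0x20:6|rd=6:3|imm=124:7 ⇒ 0x837c ⇒ big 83 7c

83 7c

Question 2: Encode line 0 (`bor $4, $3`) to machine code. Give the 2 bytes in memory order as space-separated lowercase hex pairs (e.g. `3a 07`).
72 30

0. bor fields op=0x1c:6|rd=4:3|rs=3:3|pad=0:4 → word 7230h → 72 30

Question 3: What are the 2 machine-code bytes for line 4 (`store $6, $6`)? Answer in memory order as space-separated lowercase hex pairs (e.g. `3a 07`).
4f 60

L4: store op=0x13:6|rd=6:3|rs=6:3|pad=0:4 ⇒ 0x4f60 ⇒ big 4f 60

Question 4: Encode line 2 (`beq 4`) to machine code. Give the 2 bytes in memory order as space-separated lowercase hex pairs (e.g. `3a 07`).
cc 04

2. beq fields op=0x33:6|imm=4:10 → word cc04h → cc 04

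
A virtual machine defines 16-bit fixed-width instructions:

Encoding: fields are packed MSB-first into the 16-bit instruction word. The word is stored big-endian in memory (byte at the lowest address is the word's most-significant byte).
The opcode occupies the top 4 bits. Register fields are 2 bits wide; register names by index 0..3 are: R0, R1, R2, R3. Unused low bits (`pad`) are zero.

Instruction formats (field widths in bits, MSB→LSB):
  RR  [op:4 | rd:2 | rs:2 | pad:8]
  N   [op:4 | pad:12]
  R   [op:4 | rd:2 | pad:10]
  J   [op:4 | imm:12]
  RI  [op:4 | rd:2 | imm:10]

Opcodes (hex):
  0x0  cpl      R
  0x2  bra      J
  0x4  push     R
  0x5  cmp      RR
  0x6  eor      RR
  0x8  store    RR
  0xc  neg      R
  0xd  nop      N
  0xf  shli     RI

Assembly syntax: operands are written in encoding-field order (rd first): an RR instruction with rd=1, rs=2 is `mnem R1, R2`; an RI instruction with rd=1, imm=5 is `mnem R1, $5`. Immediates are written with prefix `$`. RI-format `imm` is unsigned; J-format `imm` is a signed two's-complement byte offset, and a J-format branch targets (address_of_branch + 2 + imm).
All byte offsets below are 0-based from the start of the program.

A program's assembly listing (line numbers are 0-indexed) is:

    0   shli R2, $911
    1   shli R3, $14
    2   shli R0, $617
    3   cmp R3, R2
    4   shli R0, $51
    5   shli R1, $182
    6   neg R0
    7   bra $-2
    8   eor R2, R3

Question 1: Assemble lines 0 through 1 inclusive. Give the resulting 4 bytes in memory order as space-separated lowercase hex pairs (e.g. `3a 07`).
fb 8f fc 0e

0. shli fields op=0xf:4|rd=2:2|imm=911:10 → word fb8fh → fb 8f
1. shli fields op=0xf:4|rd=3:2|imm=14:10 → word fc0eh → fc 0e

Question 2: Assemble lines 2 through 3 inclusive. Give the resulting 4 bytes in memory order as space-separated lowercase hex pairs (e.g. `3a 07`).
f2 69 5e 00

line 2 (shli): pack op=0xf:4|rd=0:2|imm=617:10 = 0xf269; big→ f2 69
line 3 (cmp): pack op=0x5:4|rd=3:2|rs=2:2|pad=0:8 = 0x5e00; big→ 5e 00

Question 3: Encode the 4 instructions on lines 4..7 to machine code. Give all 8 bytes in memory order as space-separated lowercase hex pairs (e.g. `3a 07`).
line 4 (shli): pack op=0xf:4|rd=0:2|imm=51:10 = 0xf033; big→ f0 33
line 5 (shli): pack op=0xf:4|rd=1:2|imm=182:10 = 0xf4b6; big→ f4 b6
line 6 (neg): pack op=0xc:4|rd=0:2|pad=0:10 = 0xc000; big→ c0 00
line 7 (bra): pack op=0x2:4|imm=-2:12 = 0x2ffe; big→ 2f fe

f0 33 f4 b6 c0 00 2f fe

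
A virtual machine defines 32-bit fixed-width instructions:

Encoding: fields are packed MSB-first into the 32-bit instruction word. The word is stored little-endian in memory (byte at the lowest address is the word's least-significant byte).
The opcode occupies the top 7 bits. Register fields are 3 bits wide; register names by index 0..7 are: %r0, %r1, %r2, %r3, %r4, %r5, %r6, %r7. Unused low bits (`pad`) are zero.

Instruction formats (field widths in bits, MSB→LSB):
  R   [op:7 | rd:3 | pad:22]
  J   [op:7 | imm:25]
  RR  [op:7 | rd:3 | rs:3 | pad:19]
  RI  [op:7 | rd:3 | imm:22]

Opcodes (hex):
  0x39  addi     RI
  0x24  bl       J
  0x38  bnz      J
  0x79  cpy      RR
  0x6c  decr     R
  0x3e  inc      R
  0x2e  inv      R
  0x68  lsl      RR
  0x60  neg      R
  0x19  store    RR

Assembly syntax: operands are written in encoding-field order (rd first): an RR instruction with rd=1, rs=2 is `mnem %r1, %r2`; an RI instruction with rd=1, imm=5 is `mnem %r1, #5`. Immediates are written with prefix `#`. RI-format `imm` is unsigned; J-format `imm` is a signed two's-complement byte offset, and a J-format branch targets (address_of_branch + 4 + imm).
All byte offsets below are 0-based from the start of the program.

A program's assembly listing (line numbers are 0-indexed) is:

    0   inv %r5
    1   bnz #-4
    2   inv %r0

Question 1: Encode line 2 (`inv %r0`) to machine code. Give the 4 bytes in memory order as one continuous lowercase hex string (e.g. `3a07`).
L2: inv op=0x2e:7|rd=0:3|pad=0:22 ⇒ 0x5c000000 ⇒ little 00 00 00 5c

0000005c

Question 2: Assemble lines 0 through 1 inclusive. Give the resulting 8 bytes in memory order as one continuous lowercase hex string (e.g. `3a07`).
0000405dfcffff71

0. inv fields op=0x2e:7|rd=5:3|pad=0:22 → word 5d400000h → 00 00 40 5d
1. bnz fields op=0x38:7|imm=-4:25 → word 71fffffch → fc ff ff 71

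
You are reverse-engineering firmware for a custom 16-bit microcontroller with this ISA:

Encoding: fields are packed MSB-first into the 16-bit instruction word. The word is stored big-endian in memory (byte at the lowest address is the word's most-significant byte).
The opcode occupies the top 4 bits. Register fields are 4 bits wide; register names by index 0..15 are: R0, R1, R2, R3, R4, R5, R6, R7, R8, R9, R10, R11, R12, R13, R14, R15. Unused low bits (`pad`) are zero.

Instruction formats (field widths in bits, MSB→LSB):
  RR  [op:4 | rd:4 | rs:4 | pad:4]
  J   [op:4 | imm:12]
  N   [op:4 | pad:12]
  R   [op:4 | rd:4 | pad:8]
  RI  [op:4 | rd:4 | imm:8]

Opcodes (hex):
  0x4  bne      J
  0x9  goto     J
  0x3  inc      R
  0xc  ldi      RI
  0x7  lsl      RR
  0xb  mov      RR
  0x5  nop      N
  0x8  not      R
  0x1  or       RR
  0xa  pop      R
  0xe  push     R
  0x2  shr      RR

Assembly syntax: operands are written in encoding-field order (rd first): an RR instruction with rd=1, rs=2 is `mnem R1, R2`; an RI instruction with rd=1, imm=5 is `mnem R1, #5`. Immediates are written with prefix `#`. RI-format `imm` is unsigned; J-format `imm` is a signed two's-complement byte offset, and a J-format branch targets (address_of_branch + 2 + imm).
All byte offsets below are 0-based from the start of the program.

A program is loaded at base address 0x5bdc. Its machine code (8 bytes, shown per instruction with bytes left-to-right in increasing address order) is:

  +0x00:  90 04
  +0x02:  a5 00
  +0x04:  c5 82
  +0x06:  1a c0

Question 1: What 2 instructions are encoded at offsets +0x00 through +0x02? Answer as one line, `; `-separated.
@+00  big-endian(90 04) = 0x9004
  op=0x9004>>12=0x9 ⇒ goto (J)
  [11:0] imm=4 = #4
@+02  big-endian(a5 00) = 0xa500
  op=0xa500>>12=0xa ⇒ pop (R)
  [11:8] rd=5 = R5

goto #4; pop R5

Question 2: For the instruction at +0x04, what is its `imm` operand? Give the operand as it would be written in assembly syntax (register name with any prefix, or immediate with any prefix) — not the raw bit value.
#130

@+04  big-endian(c5 82) = 0xc582
  top 4b → 0xc → ldi [RI]
  [11:8] rd=5 = R5
  [7:0] imm=130 = #130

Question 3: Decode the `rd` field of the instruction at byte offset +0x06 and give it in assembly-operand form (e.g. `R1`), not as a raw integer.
off 0x06: read 1a c0 as big → 0x1ac0
  top 4b → 0x1 → or [RR]
  [11:8] rd=10 = R10
  [7:4] rs=12 = R12

R10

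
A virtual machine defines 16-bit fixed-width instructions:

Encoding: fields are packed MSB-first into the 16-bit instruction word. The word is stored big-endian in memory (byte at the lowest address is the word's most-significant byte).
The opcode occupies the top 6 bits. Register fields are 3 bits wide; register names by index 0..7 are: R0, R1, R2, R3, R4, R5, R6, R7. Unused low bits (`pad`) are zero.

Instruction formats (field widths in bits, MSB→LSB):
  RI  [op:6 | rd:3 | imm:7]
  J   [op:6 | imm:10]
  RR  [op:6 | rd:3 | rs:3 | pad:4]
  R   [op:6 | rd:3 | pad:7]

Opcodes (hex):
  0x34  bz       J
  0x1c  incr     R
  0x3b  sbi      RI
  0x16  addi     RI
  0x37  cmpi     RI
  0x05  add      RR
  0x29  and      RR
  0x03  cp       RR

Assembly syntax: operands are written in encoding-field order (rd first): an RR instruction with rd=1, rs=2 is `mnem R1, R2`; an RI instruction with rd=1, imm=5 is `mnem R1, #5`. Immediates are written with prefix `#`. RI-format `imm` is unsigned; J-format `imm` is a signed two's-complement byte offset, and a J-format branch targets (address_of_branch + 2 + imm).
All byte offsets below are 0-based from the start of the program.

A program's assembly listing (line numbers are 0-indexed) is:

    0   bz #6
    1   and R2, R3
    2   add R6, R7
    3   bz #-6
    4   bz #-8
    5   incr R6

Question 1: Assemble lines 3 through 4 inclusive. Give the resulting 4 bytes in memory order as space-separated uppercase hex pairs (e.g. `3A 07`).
D3 FA D3 F8

line 3 (bz): pack op=0x34:6|imm=-6:10 = 0xd3fa; big→ d3 fa
line 4 (bz): pack op=0x34:6|imm=-8:10 = 0xd3f8; big→ d3 f8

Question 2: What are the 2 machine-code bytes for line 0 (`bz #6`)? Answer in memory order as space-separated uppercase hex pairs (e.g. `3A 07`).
D0 06

L0: bz op=0x34:6|imm=6:10 ⇒ 0xd006 ⇒ big d0 06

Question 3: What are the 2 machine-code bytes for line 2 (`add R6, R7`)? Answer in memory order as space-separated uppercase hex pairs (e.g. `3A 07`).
17 70

L2: add op=0x5:6|rd=6:3|rs=7:3|pad=0:4 ⇒ 0x1770 ⇒ big 17 70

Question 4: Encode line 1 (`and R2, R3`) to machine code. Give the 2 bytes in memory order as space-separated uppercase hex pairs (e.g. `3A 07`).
A5 30

1. and fields op=0x29:6|rd=2:3|rs=3:3|pad=0:4 → word a530h → a5 30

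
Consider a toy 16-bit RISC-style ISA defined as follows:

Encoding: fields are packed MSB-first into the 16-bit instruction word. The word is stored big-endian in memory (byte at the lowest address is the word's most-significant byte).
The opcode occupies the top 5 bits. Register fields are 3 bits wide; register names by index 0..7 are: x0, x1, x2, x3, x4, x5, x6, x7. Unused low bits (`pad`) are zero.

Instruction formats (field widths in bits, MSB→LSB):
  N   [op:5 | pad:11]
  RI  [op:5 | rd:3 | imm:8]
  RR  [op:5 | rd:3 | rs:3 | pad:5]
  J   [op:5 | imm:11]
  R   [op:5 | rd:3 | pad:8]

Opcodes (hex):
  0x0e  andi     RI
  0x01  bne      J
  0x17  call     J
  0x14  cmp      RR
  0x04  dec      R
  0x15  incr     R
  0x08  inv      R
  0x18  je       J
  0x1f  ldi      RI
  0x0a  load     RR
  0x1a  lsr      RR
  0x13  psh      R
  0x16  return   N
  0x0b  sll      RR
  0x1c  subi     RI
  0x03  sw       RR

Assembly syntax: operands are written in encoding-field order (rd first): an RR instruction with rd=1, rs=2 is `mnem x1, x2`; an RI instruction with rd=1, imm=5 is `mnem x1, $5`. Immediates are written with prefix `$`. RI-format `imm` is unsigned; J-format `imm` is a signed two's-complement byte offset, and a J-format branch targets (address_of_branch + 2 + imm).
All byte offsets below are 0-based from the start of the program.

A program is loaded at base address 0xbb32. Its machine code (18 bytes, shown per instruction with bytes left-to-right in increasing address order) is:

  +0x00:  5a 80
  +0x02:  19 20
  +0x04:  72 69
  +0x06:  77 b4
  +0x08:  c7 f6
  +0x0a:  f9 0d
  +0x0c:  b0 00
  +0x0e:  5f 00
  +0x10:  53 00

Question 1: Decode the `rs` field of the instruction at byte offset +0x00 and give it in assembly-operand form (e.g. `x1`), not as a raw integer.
x4

+0x00: 5a 80 ⇒ word 0x5a80 (big)
  opcode bits[15:11]=0xb: sll/RR
  rd@[10:8]=0x2 ⇒ x2
  rs@[7:5]=0x4 ⇒ x4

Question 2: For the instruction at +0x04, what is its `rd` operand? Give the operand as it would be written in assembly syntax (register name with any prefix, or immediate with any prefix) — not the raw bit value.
@+04  big-endian(72 69) = 0x7269
  opcode bits[15:11]=0xe: andi/RI
  [10:8] rd=2 = x2
  [7:0] imm=105 = $105

x2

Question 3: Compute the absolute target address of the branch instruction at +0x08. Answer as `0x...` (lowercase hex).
off 0x08: read c7 f6 as big → 0xc7f6
  opcode bits[15:11]=0x18: je/J
  imm: (w>>0)&0x7ff=0x7f6 (s11→-10) → $-10
  target = base 0xbb32 + off 0x08 + 2 + imm -10 = 0xbb32

0xbb32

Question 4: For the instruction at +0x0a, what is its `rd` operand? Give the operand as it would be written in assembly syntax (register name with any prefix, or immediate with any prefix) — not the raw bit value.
[0a] f9 0d → 0xf90d
  op=0xf90d>>11=0x1f ⇒ ldi (RI)
  rd: (w>>8)&0x7=0x1 → x1
  imm: (w>>0)&0xff=0xd → $13

x1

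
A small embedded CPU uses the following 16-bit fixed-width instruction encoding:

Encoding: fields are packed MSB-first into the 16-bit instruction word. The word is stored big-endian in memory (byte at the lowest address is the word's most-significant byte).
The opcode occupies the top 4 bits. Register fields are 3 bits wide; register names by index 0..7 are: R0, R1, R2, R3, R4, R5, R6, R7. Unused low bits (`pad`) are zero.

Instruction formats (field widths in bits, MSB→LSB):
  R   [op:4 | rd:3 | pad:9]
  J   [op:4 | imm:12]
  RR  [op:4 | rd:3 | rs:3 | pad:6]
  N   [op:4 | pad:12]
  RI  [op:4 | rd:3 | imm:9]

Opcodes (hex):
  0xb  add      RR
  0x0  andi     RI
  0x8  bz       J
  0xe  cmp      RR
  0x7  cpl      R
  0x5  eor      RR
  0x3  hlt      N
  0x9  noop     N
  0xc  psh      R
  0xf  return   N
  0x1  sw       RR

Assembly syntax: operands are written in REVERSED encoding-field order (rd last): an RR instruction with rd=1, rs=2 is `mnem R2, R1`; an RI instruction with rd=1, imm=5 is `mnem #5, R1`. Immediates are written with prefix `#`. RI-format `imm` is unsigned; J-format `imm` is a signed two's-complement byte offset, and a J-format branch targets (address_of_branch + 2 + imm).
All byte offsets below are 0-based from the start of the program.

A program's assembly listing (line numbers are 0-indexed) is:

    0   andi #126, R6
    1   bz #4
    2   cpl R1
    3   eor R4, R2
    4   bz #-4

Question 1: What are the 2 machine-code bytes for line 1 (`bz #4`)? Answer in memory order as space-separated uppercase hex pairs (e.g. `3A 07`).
80 04

1. bz fields op=0x8:4|imm=4:12 → word 8004h → 80 04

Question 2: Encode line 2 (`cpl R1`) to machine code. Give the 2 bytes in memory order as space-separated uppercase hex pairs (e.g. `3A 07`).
72 00

line 2 (cpl): pack op=0x7:4|rd=1:3|pad=0:9 = 0x7200; big→ 72 00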